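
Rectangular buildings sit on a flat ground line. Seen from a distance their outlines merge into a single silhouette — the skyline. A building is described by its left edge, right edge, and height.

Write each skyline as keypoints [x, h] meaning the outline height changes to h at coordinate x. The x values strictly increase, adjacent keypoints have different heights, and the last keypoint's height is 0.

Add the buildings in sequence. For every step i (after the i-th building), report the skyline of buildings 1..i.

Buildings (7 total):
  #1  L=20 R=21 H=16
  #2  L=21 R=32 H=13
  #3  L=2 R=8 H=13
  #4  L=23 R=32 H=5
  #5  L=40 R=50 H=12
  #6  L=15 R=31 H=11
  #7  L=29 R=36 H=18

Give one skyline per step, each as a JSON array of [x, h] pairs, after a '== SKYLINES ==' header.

== SKYLINES ==
[[20,16],[21,0]]
[[20,16],[21,13],[32,0]]
[[2,13],[8,0],[20,16],[21,13],[32,0]]
[[2,13],[8,0],[20,16],[21,13],[32,0]]
[[2,13],[8,0],[20,16],[21,13],[32,0],[40,12],[50,0]]
[[2,13],[8,0],[15,11],[20,16],[21,13],[32,0],[40,12],[50,0]]
[[2,13],[8,0],[15,11],[20,16],[21,13],[29,18],[36,0],[40,12],[50,0]]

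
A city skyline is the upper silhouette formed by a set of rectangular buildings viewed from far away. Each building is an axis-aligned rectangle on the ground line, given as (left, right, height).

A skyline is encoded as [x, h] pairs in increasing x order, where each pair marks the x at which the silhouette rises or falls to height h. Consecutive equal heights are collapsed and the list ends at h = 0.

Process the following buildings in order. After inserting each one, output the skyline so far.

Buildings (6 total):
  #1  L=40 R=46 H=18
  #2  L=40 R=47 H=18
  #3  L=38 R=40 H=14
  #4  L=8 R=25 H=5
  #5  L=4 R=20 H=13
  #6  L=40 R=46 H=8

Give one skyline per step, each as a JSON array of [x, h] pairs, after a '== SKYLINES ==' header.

== SKYLINES ==
[[40,18],[46,0]]
[[40,18],[47,0]]
[[38,14],[40,18],[47,0]]
[[8,5],[25,0],[38,14],[40,18],[47,0]]
[[4,13],[20,5],[25,0],[38,14],[40,18],[47,0]]
[[4,13],[20,5],[25,0],[38,14],[40,18],[47,0]]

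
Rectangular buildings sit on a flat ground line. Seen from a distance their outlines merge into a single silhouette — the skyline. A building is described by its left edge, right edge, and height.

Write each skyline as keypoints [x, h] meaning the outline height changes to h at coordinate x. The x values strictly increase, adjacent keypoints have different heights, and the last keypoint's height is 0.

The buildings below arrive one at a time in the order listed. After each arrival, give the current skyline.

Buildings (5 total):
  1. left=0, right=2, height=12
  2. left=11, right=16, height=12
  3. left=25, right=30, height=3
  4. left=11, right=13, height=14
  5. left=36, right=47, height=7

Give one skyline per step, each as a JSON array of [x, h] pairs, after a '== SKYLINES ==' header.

== SKYLINES ==
[[0,12],[2,0]]
[[0,12],[2,0],[11,12],[16,0]]
[[0,12],[2,0],[11,12],[16,0],[25,3],[30,0]]
[[0,12],[2,0],[11,14],[13,12],[16,0],[25,3],[30,0]]
[[0,12],[2,0],[11,14],[13,12],[16,0],[25,3],[30,0],[36,7],[47,0]]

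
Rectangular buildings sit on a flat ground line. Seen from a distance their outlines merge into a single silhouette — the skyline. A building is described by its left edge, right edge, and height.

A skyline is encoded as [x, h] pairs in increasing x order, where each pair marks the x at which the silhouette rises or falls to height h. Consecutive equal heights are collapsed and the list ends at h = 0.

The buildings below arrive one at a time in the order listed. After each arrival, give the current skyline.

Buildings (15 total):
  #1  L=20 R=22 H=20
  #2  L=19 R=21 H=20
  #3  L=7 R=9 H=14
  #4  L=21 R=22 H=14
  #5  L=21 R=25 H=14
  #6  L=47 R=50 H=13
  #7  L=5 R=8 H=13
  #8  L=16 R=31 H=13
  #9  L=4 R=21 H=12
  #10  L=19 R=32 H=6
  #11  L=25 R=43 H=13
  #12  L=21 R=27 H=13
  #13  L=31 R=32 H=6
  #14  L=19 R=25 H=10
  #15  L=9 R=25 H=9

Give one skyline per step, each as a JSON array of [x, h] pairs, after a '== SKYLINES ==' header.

== SKYLINES ==
[[20,20],[22,0]]
[[19,20],[22,0]]
[[7,14],[9,0],[19,20],[22,0]]
[[7,14],[9,0],[19,20],[22,0]]
[[7,14],[9,0],[19,20],[22,14],[25,0]]
[[7,14],[9,0],[19,20],[22,14],[25,0],[47,13],[50,0]]
[[5,13],[7,14],[9,0],[19,20],[22,14],[25,0],[47,13],[50,0]]
[[5,13],[7,14],[9,0],[16,13],[19,20],[22,14],[25,13],[31,0],[47,13],[50,0]]
[[4,12],[5,13],[7,14],[9,12],[16,13],[19,20],[22,14],[25,13],[31,0],[47,13],[50,0]]
[[4,12],[5,13],[7,14],[9,12],[16,13],[19,20],[22,14],[25,13],[31,6],[32,0],[47,13],[50,0]]
[[4,12],[5,13],[7,14],[9,12],[16,13],[19,20],[22,14],[25,13],[43,0],[47,13],[50,0]]
[[4,12],[5,13],[7,14],[9,12],[16,13],[19,20],[22,14],[25,13],[43,0],[47,13],[50,0]]
[[4,12],[5,13],[7,14],[9,12],[16,13],[19,20],[22,14],[25,13],[43,0],[47,13],[50,0]]
[[4,12],[5,13],[7,14],[9,12],[16,13],[19,20],[22,14],[25,13],[43,0],[47,13],[50,0]]
[[4,12],[5,13],[7,14],[9,12],[16,13],[19,20],[22,14],[25,13],[43,0],[47,13],[50,0]]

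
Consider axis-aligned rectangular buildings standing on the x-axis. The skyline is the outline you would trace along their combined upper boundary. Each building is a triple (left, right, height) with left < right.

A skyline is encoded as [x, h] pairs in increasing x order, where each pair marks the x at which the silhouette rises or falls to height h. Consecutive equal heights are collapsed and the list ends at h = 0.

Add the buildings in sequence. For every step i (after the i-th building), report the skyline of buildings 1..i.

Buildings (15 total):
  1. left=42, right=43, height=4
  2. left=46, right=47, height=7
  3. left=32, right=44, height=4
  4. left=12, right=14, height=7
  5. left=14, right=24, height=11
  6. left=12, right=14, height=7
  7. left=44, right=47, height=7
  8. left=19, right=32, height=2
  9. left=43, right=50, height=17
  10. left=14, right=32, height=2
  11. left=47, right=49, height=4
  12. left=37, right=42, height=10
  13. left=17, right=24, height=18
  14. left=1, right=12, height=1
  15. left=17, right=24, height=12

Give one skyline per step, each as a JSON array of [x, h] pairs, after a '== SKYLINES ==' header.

== SKYLINES ==
[[42,4],[43,0]]
[[42,4],[43,0],[46,7],[47,0]]
[[32,4],[44,0],[46,7],[47,0]]
[[12,7],[14,0],[32,4],[44,0],[46,7],[47,0]]
[[12,7],[14,11],[24,0],[32,4],[44,0],[46,7],[47,0]]
[[12,7],[14,11],[24,0],[32,4],[44,0],[46,7],[47,0]]
[[12,7],[14,11],[24,0],[32,4],[44,7],[47,0]]
[[12,7],[14,11],[24,2],[32,4],[44,7],[47,0]]
[[12,7],[14,11],[24,2],[32,4],[43,17],[50,0]]
[[12,7],[14,11],[24,2],[32,4],[43,17],[50,0]]
[[12,7],[14,11],[24,2],[32,4],[43,17],[50,0]]
[[12,7],[14,11],[24,2],[32,4],[37,10],[42,4],[43,17],[50,0]]
[[12,7],[14,11],[17,18],[24,2],[32,4],[37,10],[42,4],[43,17],[50,0]]
[[1,1],[12,7],[14,11],[17,18],[24,2],[32,4],[37,10],[42,4],[43,17],[50,0]]
[[1,1],[12,7],[14,11],[17,18],[24,2],[32,4],[37,10],[42,4],[43,17],[50,0]]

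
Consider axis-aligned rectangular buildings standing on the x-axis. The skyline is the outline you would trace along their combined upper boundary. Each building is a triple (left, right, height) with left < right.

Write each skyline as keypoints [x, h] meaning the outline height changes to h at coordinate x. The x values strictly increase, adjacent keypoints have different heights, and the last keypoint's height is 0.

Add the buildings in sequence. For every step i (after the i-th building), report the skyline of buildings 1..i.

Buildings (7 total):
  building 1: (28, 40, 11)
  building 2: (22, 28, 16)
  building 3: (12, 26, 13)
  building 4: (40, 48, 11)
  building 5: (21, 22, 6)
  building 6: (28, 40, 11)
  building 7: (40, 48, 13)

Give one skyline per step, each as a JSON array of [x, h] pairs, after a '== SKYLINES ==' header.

== SKYLINES ==
[[28,11],[40,0]]
[[22,16],[28,11],[40,0]]
[[12,13],[22,16],[28,11],[40,0]]
[[12,13],[22,16],[28,11],[48,0]]
[[12,13],[22,16],[28,11],[48,0]]
[[12,13],[22,16],[28,11],[48,0]]
[[12,13],[22,16],[28,11],[40,13],[48,0]]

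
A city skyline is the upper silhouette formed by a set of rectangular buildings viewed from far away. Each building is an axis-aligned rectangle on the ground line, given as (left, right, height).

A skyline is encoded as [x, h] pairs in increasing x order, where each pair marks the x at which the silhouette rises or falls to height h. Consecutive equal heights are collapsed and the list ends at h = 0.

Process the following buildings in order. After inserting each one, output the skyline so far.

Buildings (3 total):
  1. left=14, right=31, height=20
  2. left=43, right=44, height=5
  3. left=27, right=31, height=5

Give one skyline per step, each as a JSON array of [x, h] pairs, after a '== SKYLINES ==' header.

== SKYLINES ==
[[14,20],[31,0]]
[[14,20],[31,0],[43,5],[44,0]]
[[14,20],[31,0],[43,5],[44,0]]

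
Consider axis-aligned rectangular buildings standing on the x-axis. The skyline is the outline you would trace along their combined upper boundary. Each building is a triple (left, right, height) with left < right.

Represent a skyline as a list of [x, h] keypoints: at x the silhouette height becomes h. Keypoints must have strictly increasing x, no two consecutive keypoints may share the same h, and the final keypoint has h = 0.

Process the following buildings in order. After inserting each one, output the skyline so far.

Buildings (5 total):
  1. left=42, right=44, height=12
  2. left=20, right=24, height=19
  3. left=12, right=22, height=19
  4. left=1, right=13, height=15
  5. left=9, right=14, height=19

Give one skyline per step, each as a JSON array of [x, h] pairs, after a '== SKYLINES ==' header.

== SKYLINES ==
[[42,12],[44,0]]
[[20,19],[24,0],[42,12],[44,0]]
[[12,19],[24,0],[42,12],[44,0]]
[[1,15],[12,19],[24,0],[42,12],[44,0]]
[[1,15],[9,19],[24,0],[42,12],[44,0]]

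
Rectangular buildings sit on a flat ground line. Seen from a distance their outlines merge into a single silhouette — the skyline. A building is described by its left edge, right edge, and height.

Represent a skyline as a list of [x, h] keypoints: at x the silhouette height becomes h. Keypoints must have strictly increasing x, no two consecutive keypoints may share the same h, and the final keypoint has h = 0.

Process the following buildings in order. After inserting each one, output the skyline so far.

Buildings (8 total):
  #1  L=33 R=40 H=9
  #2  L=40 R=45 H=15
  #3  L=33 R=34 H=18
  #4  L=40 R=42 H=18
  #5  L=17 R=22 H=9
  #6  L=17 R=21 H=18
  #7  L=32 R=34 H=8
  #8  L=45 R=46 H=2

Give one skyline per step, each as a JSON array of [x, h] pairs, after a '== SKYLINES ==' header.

== SKYLINES ==
[[33,9],[40,0]]
[[33,9],[40,15],[45,0]]
[[33,18],[34,9],[40,15],[45,0]]
[[33,18],[34,9],[40,18],[42,15],[45,0]]
[[17,9],[22,0],[33,18],[34,9],[40,18],[42,15],[45,0]]
[[17,18],[21,9],[22,0],[33,18],[34,9],[40,18],[42,15],[45,0]]
[[17,18],[21,9],[22,0],[32,8],[33,18],[34,9],[40,18],[42,15],[45,0]]
[[17,18],[21,9],[22,0],[32,8],[33,18],[34,9],[40,18],[42,15],[45,2],[46,0]]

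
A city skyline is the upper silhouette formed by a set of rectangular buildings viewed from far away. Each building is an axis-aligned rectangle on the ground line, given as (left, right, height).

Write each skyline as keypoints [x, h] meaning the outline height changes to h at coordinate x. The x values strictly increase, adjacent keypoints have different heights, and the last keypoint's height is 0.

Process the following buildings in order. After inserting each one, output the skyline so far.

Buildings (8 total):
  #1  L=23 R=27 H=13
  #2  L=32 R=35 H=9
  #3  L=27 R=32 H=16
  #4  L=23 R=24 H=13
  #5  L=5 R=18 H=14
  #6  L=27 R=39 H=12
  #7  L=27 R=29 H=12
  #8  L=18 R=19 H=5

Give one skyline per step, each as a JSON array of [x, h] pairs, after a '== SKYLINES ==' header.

== SKYLINES ==
[[23,13],[27,0]]
[[23,13],[27,0],[32,9],[35,0]]
[[23,13],[27,16],[32,9],[35,0]]
[[23,13],[27,16],[32,9],[35,0]]
[[5,14],[18,0],[23,13],[27,16],[32,9],[35,0]]
[[5,14],[18,0],[23,13],[27,16],[32,12],[39,0]]
[[5,14],[18,0],[23,13],[27,16],[32,12],[39,0]]
[[5,14],[18,5],[19,0],[23,13],[27,16],[32,12],[39,0]]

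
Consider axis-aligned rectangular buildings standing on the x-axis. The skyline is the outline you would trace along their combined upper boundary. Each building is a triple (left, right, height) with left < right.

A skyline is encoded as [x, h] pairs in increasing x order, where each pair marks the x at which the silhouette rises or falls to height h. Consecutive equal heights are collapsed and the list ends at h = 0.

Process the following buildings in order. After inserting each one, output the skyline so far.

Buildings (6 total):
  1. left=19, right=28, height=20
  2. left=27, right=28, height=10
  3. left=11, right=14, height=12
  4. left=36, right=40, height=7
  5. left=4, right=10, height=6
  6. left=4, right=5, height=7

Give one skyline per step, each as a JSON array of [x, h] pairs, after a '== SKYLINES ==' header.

== SKYLINES ==
[[19,20],[28,0]]
[[19,20],[28,0]]
[[11,12],[14,0],[19,20],[28,0]]
[[11,12],[14,0],[19,20],[28,0],[36,7],[40,0]]
[[4,6],[10,0],[11,12],[14,0],[19,20],[28,0],[36,7],[40,0]]
[[4,7],[5,6],[10,0],[11,12],[14,0],[19,20],[28,0],[36,7],[40,0]]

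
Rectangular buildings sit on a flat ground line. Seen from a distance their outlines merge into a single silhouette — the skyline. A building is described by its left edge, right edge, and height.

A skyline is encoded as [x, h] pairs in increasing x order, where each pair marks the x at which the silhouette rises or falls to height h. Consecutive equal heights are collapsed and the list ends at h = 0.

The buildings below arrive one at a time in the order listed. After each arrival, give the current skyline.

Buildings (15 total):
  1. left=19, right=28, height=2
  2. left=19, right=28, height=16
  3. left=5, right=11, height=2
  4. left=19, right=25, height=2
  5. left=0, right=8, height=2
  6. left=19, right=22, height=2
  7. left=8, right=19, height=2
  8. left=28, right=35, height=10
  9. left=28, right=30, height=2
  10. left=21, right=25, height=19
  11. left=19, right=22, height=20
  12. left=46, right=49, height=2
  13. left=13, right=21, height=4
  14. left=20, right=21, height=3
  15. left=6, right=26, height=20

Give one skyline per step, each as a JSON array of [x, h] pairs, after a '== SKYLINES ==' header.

== SKYLINES ==
[[19,2],[28,0]]
[[19,16],[28,0]]
[[5,2],[11,0],[19,16],[28,0]]
[[5,2],[11,0],[19,16],[28,0]]
[[0,2],[11,0],[19,16],[28,0]]
[[0,2],[11,0],[19,16],[28,0]]
[[0,2],[19,16],[28,0]]
[[0,2],[19,16],[28,10],[35,0]]
[[0,2],[19,16],[28,10],[35,0]]
[[0,2],[19,16],[21,19],[25,16],[28,10],[35,0]]
[[0,2],[19,20],[22,19],[25,16],[28,10],[35,0]]
[[0,2],[19,20],[22,19],[25,16],[28,10],[35,0],[46,2],[49,0]]
[[0,2],[13,4],[19,20],[22,19],[25,16],[28,10],[35,0],[46,2],[49,0]]
[[0,2],[13,4],[19,20],[22,19],[25,16],[28,10],[35,0],[46,2],[49,0]]
[[0,2],[6,20],[26,16],[28,10],[35,0],[46,2],[49,0]]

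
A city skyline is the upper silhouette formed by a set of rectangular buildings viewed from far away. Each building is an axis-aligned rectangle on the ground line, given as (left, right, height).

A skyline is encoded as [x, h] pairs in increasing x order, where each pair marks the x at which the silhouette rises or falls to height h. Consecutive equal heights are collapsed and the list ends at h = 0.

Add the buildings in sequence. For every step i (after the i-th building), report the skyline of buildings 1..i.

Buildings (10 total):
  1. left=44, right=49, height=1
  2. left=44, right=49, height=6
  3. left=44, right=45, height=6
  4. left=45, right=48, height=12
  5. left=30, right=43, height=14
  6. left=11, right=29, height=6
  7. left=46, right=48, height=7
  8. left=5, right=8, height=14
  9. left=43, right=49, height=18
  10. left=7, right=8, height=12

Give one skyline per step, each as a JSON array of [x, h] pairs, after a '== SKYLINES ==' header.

== SKYLINES ==
[[44,1],[49,0]]
[[44,6],[49,0]]
[[44,6],[49,0]]
[[44,6],[45,12],[48,6],[49,0]]
[[30,14],[43,0],[44,6],[45,12],[48,6],[49,0]]
[[11,6],[29,0],[30,14],[43,0],[44,6],[45,12],[48,6],[49,0]]
[[11,6],[29,0],[30,14],[43,0],[44,6],[45,12],[48,6],[49,0]]
[[5,14],[8,0],[11,6],[29,0],[30,14],[43,0],[44,6],[45,12],[48,6],[49,0]]
[[5,14],[8,0],[11,6],[29,0],[30,14],[43,18],[49,0]]
[[5,14],[8,0],[11,6],[29,0],[30,14],[43,18],[49,0]]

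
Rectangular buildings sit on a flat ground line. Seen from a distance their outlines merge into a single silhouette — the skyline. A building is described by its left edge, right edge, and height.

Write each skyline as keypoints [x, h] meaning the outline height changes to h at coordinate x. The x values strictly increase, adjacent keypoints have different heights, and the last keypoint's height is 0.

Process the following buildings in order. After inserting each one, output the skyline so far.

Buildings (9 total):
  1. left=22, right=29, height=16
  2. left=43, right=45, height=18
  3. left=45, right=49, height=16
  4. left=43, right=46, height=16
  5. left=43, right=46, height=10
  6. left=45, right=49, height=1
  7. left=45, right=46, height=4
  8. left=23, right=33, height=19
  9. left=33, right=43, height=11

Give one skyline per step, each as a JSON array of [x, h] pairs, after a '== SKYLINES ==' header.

== SKYLINES ==
[[22,16],[29,0]]
[[22,16],[29,0],[43,18],[45,0]]
[[22,16],[29,0],[43,18],[45,16],[49,0]]
[[22,16],[29,0],[43,18],[45,16],[49,0]]
[[22,16],[29,0],[43,18],[45,16],[49,0]]
[[22,16],[29,0],[43,18],[45,16],[49,0]]
[[22,16],[29,0],[43,18],[45,16],[49,0]]
[[22,16],[23,19],[33,0],[43,18],[45,16],[49,0]]
[[22,16],[23,19],[33,11],[43,18],[45,16],[49,0]]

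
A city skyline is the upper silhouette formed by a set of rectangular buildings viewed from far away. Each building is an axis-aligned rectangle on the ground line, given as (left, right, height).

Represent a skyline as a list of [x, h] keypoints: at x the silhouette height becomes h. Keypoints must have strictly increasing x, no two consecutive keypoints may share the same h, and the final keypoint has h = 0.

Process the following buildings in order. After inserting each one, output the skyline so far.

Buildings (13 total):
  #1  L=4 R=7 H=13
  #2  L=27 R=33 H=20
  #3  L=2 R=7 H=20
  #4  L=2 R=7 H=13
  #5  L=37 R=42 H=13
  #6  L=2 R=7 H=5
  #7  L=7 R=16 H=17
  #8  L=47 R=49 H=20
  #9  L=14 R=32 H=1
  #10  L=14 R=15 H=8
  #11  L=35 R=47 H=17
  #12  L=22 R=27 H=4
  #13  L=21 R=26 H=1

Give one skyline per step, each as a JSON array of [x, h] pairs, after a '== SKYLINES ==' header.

== SKYLINES ==
[[4,13],[7,0]]
[[4,13],[7,0],[27,20],[33,0]]
[[2,20],[7,0],[27,20],[33,0]]
[[2,20],[7,0],[27,20],[33,0]]
[[2,20],[7,0],[27,20],[33,0],[37,13],[42,0]]
[[2,20],[7,0],[27,20],[33,0],[37,13],[42,0]]
[[2,20],[7,17],[16,0],[27,20],[33,0],[37,13],[42,0]]
[[2,20],[7,17],[16,0],[27,20],[33,0],[37,13],[42,0],[47,20],[49,0]]
[[2,20],[7,17],[16,1],[27,20],[33,0],[37,13],[42,0],[47,20],[49,0]]
[[2,20],[7,17],[16,1],[27,20],[33,0],[37,13],[42,0],[47,20],[49,0]]
[[2,20],[7,17],[16,1],[27,20],[33,0],[35,17],[47,20],[49,0]]
[[2,20],[7,17],[16,1],[22,4],[27,20],[33,0],[35,17],[47,20],[49,0]]
[[2,20],[7,17],[16,1],[22,4],[27,20],[33,0],[35,17],[47,20],[49,0]]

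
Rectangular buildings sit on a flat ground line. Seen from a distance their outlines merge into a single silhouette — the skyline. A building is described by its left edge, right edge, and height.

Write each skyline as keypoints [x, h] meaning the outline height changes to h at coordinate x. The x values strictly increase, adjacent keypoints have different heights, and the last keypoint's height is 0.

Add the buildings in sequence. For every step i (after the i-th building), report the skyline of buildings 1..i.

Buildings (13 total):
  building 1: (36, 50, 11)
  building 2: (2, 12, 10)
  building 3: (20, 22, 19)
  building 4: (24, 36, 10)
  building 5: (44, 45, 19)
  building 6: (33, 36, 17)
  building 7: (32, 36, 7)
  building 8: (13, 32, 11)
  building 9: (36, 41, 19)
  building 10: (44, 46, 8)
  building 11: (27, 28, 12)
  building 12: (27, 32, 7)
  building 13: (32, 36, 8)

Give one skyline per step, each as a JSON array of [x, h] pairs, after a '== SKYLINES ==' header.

== SKYLINES ==
[[36,11],[50,0]]
[[2,10],[12,0],[36,11],[50,0]]
[[2,10],[12,0],[20,19],[22,0],[36,11],[50,0]]
[[2,10],[12,0],[20,19],[22,0],[24,10],[36,11],[50,0]]
[[2,10],[12,0],[20,19],[22,0],[24,10],[36,11],[44,19],[45,11],[50,0]]
[[2,10],[12,0],[20,19],[22,0],[24,10],[33,17],[36,11],[44,19],[45,11],[50,0]]
[[2,10],[12,0],[20,19],[22,0],[24,10],[33,17],[36,11],[44,19],[45,11],[50,0]]
[[2,10],[12,0],[13,11],[20,19],[22,11],[32,10],[33,17],[36,11],[44,19],[45,11],[50,0]]
[[2,10],[12,0],[13,11],[20,19],[22,11],[32,10],[33,17],[36,19],[41,11],[44,19],[45,11],[50,0]]
[[2,10],[12,0],[13,11],[20,19],[22,11],[32,10],[33,17],[36,19],[41,11],[44,19],[45,11],[50,0]]
[[2,10],[12,0],[13,11],[20,19],[22,11],[27,12],[28,11],[32,10],[33,17],[36,19],[41,11],[44,19],[45,11],[50,0]]
[[2,10],[12,0],[13,11],[20,19],[22,11],[27,12],[28,11],[32,10],[33,17],[36,19],[41,11],[44,19],[45,11],[50,0]]
[[2,10],[12,0],[13,11],[20,19],[22,11],[27,12],[28,11],[32,10],[33,17],[36,19],[41,11],[44,19],[45,11],[50,0]]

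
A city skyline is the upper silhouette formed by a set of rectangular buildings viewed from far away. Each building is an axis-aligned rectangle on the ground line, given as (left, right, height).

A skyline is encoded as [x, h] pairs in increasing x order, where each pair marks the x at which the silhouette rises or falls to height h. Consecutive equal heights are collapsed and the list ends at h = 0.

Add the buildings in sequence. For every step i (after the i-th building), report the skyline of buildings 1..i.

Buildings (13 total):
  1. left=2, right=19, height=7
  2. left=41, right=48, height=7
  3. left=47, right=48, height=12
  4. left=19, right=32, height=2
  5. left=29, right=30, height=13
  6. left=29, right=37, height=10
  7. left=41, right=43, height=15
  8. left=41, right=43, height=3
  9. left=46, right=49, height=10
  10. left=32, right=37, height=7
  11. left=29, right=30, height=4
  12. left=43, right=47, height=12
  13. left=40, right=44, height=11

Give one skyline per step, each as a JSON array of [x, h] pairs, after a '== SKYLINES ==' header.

== SKYLINES ==
[[2,7],[19,0]]
[[2,7],[19,0],[41,7],[48,0]]
[[2,7],[19,0],[41,7],[47,12],[48,0]]
[[2,7],[19,2],[32,0],[41,7],[47,12],[48,0]]
[[2,7],[19,2],[29,13],[30,2],[32,0],[41,7],[47,12],[48,0]]
[[2,7],[19,2],[29,13],[30,10],[37,0],[41,7],[47,12],[48,0]]
[[2,7],[19,2],[29,13],[30,10],[37,0],[41,15],[43,7],[47,12],[48,0]]
[[2,7],[19,2],[29,13],[30,10],[37,0],[41,15],[43,7],[47,12],[48,0]]
[[2,7],[19,2],[29,13],[30,10],[37,0],[41,15],[43,7],[46,10],[47,12],[48,10],[49,0]]
[[2,7],[19,2],[29,13],[30,10],[37,0],[41,15],[43,7],[46,10],[47,12],[48,10],[49,0]]
[[2,7],[19,2],[29,13],[30,10],[37,0],[41,15],[43,7],[46,10],[47,12],[48,10],[49,0]]
[[2,7],[19,2],[29,13],[30,10],[37,0],[41,15],[43,12],[48,10],[49,0]]
[[2,7],[19,2],[29,13],[30,10],[37,0],[40,11],[41,15],[43,12],[48,10],[49,0]]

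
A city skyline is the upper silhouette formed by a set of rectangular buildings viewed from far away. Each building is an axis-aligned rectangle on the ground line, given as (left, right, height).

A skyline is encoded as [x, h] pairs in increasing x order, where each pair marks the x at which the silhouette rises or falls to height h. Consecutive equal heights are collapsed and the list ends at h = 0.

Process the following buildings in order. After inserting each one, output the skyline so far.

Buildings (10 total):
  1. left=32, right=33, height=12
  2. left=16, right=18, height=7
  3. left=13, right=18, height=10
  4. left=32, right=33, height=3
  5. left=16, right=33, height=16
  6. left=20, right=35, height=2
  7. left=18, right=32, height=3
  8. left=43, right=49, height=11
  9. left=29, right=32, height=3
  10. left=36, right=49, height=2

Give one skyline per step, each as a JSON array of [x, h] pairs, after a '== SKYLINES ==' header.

== SKYLINES ==
[[32,12],[33,0]]
[[16,7],[18,0],[32,12],[33,0]]
[[13,10],[18,0],[32,12],[33,0]]
[[13,10],[18,0],[32,12],[33,0]]
[[13,10],[16,16],[33,0]]
[[13,10],[16,16],[33,2],[35,0]]
[[13,10],[16,16],[33,2],[35,0]]
[[13,10],[16,16],[33,2],[35,0],[43,11],[49,0]]
[[13,10],[16,16],[33,2],[35,0],[43,11],[49,0]]
[[13,10],[16,16],[33,2],[35,0],[36,2],[43,11],[49,0]]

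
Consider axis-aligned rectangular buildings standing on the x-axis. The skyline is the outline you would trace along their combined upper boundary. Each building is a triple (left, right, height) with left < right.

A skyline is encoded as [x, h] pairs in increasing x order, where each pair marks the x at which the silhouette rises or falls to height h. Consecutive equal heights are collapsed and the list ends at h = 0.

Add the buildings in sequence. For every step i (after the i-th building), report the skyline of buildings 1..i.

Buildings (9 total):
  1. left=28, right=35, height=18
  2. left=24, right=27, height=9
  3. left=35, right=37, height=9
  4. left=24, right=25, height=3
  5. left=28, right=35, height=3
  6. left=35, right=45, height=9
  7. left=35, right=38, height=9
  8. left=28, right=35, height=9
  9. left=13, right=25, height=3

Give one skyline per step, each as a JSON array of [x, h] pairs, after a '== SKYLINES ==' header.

== SKYLINES ==
[[28,18],[35,0]]
[[24,9],[27,0],[28,18],[35,0]]
[[24,9],[27,0],[28,18],[35,9],[37,0]]
[[24,9],[27,0],[28,18],[35,9],[37,0]]
[[24,9],[27,0],[28,18],[35,9],[37,0]]
[[24,9],[27,0],[28,18],[35,9],[45,0]]
[[24,9],[27,0],[28,18],[35,9],[45,0]]
[[24,9],[27,0],[28,18],[35,9],[45,0]]
[[13,3],[24,9],[27,0],[28,18],[35,9],[45,0]]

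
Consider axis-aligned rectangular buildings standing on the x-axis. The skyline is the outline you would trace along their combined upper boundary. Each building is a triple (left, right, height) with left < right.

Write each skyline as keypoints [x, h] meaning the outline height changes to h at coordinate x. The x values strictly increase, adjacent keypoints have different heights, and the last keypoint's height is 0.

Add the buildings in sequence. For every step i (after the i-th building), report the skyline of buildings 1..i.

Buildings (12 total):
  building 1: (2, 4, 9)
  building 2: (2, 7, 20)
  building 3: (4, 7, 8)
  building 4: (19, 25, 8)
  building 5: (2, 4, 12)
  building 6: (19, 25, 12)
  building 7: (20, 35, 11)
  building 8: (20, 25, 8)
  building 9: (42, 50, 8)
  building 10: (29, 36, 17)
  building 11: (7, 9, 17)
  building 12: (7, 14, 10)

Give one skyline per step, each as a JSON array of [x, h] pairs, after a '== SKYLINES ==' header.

== SKYLINES ==
[[2,9],[4,0]]
[[2,20],[7,0]]
[[2,20],[7,0]]
[[2,20],[7,0],[19,8],[25,0]]
[[2,20],[7,0],[19,8],[25,0]]
[[2,20],[7,0],[19,12],[25,0]]
[[2,20],[7,0],[19,12],[25,11],[35,0]]
[[2,20],[7,0],[19,12],[25,11],[35,0]]
[[2,20],[7,0],[19,12],[25,11],[35,0],[42,8],[50,0]]
[[2,20],[7,0],[19,12],[25,11],[29,17],[36,0],[42,8],[50,0]]
[[2,20],[7,17],[9,0],[19,12],[25,11],[29,17],[36,0],[42,8],[50,0]]
[[2,20],[7,17],[9,10],[14,0],[19,12],[25,11],[29,17],[36,0],[42,8],[50,0]]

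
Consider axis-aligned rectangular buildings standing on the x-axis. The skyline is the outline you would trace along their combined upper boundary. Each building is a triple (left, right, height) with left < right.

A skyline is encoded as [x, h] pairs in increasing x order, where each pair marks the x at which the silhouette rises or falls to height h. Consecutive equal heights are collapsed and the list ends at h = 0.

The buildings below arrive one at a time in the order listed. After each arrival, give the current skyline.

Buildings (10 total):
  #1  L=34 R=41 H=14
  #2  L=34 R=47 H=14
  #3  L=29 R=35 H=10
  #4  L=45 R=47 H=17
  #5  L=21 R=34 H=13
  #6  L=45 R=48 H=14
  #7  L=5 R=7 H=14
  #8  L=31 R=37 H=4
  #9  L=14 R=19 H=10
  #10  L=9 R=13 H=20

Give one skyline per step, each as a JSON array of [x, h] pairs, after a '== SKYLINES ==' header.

== SKYLINES ==
[[34,14],[41,0]]
[[34,14],[47,0]]
[[29,10],[34,14],[47,0]]
[[29,10],[34,14],[45,17],[47,0]]
[[21,13],[34,14],[45,17],[47,0]]
[[21,13],[34,14],[45,17],[47,14],[48,0]]
[[5,14],[7,0],[21,13],[34,14],[45,17],[47,14],[48,0]]
[[5,14],[7,0],[21,13],[34,14],[45,17],[47,14],[48,0]]
[[5,14],[7,0],[14,10],[19,0],[21,13],[34,14],[45,17],[47,14],[48,0]]
[[5,14],[7,0],[9,20],[13,0],[14,10],[19,0],[21,13],[34,14],[45,17],[47,14],[48,0]]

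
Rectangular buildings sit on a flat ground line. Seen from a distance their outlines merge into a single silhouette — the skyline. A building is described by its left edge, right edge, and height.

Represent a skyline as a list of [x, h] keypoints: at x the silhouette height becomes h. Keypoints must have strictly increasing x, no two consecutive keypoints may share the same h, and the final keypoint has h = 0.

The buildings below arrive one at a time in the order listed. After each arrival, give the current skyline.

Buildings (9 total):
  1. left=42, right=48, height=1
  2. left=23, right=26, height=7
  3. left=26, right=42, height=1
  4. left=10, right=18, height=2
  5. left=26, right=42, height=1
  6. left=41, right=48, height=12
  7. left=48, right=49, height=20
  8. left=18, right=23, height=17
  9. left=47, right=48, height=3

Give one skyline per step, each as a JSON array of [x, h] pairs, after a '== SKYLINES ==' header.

== SKYLINES ==
[[42,1],[48,0]]
[[23,7],[26,0],[42,1],[48,0]]
[[23,7],[26,1],[48,0]]
[[10,2],[18,0],[23,7],[26,1],[48,0]]
[[10,2],[18,0],[23,7],[26,1],[48,0]]
[[10,2],[18,0],[23,7],[26,1],[41,12],[48,0]]
[[10,2],[18,0],[23,7],[26,1],[41,12],[48,20],[49,0]]
[[10,2],[18,17],[23,7],[26,1],[41,12],[48,20],[49,0]]
[[10,2],[18,17],[23,7],[26,1],[41,12],[48,20],[49,0]]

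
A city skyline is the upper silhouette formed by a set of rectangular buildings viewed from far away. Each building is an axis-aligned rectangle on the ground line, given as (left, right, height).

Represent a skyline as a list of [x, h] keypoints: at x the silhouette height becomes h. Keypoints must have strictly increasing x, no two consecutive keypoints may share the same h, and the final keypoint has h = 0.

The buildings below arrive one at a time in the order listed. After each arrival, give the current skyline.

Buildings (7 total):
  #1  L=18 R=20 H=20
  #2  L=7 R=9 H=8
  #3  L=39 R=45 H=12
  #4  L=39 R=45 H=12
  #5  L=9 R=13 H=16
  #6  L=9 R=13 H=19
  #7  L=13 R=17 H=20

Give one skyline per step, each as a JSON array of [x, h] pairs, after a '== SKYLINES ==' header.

== SKYLINES ==
[[18,20],[20,0]]
[[7,8],[9,0],[18,20],[20,0]]
[[7,8],[9,0],[18,20],[20,0],[39,12],[45,0]]
[[7,8],[9,0],[18,20],[20,0],[39,12],[45,0]]
[[7,8],[9,16],[13,0],[18,20],[20,0],[39,12],[45,0]]
[[7,8],[9,19],[13,0],[18,20],[20,0],[39,12],[45,0]]
[[7,8],[9,19],[13,20],[17,0],[18,20],[20,0],[39,12],[45,0]]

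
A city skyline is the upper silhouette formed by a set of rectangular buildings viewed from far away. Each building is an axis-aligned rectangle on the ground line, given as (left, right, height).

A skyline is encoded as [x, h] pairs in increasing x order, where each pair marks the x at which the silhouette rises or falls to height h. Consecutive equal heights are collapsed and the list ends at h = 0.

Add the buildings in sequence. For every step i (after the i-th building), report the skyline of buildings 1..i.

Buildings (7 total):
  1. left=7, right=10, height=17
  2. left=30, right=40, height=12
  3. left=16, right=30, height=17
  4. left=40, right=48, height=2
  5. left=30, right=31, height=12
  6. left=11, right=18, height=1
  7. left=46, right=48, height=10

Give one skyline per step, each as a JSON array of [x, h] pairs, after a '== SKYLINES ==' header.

== SKYLINES ==
[[7,17],[10,0]]
[[7,17],[10,0],[30,12],[40,0]]
[[7,17],[10,0],[16,17],[30,12],[40,0]]
[[7,17],[10,0],[16,17],[30,12],[40,2],[48,0]]
[[7,17],[10,0],[16,17],[30,12],[40,2],[48,0]]
[[7,17],[10,0],[11,1],[16,17],[30,12],[40,2],[48,0]]
[[7,17],[10,0],[11,1],[16,17],[30,12],[40,2],[46,10],[48,0]]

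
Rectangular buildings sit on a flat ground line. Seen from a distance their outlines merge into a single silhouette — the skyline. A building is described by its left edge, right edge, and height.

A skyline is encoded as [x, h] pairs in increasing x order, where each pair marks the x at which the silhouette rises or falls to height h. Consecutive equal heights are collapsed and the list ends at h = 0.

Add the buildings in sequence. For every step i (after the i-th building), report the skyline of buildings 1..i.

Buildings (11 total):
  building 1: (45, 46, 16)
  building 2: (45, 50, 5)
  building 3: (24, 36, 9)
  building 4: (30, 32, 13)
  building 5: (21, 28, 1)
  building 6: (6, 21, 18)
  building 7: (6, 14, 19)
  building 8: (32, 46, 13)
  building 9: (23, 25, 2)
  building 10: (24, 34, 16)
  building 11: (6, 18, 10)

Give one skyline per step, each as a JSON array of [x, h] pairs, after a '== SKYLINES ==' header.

== SKYLINES ==
[[45,16],[46,0]]
[[45,16],[46,5],[50,0]]
[[24,9],[36,0],[45,16],[46,5],[50,0]]
[[24,9],[30,13],[32,9],[36,0],[45,16],[46,5],[50,0]]
[[21,1],[24,9],[30,13],[32,9],[36,0],[45,16],[46,5],[50,0]]
[[6,18],[21,1],[24,9],[30,13],[32,9],[36,0],[45,16],[46,5],[50,0]]
[[6,19],[14,18],[21,1],[24,9],[30,13],[32,9],[36,0],[45,16],[46,5],[50,0]]
[[6,19],[14,18],[21,1],[24,9],[30,13],[45,16],[46,5],[50,0]]
[[6,19],[14,18],[21,1],[23,2],[24,9],[30,13],[45,16],[46,5],[50,0]]
[[6,19],[14,18],[21,1],[23,2],[24,16],[34,13],[45,16],[46,5],[50,0]]
[[6,19],[14,18],[21,1],[23,2],[24,16],[34,13],[45,16],[46,5],[50,0]]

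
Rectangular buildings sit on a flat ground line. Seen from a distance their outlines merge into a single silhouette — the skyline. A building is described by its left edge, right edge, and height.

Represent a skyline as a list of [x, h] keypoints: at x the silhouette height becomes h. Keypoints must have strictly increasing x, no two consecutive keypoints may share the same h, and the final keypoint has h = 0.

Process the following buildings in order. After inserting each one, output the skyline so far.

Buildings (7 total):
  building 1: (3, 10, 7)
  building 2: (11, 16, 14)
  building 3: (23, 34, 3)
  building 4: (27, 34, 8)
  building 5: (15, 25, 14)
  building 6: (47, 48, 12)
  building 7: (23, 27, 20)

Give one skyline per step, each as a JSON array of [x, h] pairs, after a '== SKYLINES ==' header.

== SKYLINES ==
[[3,7],[10,0]]
[[3,7],[10,0],[11,14],[16,0]]
[[3,7],[10,0],[11,14],[16,0],[23,3],[34,0]]
[[3,7],[10,0],[11,14],[16,0],[23,3],[27,8],[34,0]]
[[3,7],[10,0],[11,14],[25,3],[27,8],[34,0]]
[[3,7],[10,0],[11,14],[25,3],[27,8],[34,0],[47,12],[48,0]]
[[3,7],[10,0],[11,14],[23,20],[27,8],[34,0],[47,12],[48,0]]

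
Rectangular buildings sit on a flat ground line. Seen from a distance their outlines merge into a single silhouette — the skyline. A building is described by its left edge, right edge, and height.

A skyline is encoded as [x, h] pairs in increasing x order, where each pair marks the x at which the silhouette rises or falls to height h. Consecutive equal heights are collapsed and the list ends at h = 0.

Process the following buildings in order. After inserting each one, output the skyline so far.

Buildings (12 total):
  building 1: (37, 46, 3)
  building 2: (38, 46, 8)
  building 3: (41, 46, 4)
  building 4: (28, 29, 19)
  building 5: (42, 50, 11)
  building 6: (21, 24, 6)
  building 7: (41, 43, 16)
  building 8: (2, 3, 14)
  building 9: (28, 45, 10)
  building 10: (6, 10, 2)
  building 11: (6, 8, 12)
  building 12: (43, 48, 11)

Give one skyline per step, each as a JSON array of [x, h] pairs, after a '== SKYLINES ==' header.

== SKYLINES ==
[[37,3],[46,0]]
[[37,3],[38,8],[46,0]]
[[37,3],[38,8],[46,0]]
[[28,19],[29,0],[37,3],[38,8],[46,0]]
[[28,19],[29,0],[37,3],[38,8],[42,11],[50,0]]
[[21,6],[24,0],[28,19],[29,0],[37,3],[38,8],[42,11],[50,0]]
[[21,6],[24,0],[28,19],[29,0],[37,3],[38,8],[41,16],[43,11],[50,0]]
[[2,14],[3,0],[21,6],[24,0],[28,19],[29,0],[37,3],[38,8],[41,16],[43,11],[50,0]]
[[2,14],[3,0],[21,6],[24,0],[28,19],[29,10],[41,16],[43,11],[50,0]]
[[2,14],[3,0],[6,2],[10,0],[21,6],[24,0],[28,19],[29,10],[41,16],[43,11],[50,0]]
[[2,14],[3,0],[6,12],[8,2],[10,0],[21,6],[24,0],[28,19],[29,10],[41,16],[43,11],[50,0]]
[[2,14],[3,0],[6,12],[8,2],[10,0],[21,6],[24,0],[28,19],[29,10],[41,16],[43,11],[50,0]]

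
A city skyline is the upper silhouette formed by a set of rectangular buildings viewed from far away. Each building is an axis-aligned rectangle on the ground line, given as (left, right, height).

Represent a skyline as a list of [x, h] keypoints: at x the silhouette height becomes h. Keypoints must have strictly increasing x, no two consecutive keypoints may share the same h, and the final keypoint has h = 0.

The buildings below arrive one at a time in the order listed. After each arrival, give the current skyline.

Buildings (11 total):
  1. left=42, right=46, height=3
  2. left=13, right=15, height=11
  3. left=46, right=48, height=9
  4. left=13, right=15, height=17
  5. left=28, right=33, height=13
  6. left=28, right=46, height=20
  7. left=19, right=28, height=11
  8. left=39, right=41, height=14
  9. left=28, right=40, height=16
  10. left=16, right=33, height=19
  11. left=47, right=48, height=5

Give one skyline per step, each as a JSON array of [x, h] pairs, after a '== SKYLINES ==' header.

== SKYLINES ==
[[42,3],[46,0]]
[[13,11],[15,0],[42,3],[46,0]]
[[13,11],[15,0],[42,3],[46,9],[48,0]]
[[13,17],[15,0],[42,3],[46,9],[48,0]]
[[13,17],[15,0],[28,13],[33,0],[42,3],[46,9],[48,0]]
[[13,17],[15,0],[28,20],[46,9],[48,0]]
[[13,17],[15,0],[19,11],[28,20],[46,9],[48,0]]
[[13,17],[15,0],[19,11],[28,20],[46,9],[48,0]]
[[13,17],[15,0],[19,11],[28,20],[46,9],[48,0]]
[[13,17],[15,0],[16,19],[28,20],[46,9],[48,0]]
[[13,17],[15,0],[16,19],[28,20],[46,9],[48,0]]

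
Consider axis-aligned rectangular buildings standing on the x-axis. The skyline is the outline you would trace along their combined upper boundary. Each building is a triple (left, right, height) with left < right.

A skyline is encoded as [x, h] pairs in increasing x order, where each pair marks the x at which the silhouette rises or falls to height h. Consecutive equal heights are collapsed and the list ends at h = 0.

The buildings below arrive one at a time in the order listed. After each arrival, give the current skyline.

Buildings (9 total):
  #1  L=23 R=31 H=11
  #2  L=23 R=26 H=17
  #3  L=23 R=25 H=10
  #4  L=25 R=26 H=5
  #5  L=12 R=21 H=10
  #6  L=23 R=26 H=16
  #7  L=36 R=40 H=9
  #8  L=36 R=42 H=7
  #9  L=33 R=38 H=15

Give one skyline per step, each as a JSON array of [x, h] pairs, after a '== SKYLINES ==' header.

== SKYLINES ==
[[23,11],[31,0]]
[[23,17],[26,11],[31,0]]
[[23,17],[26,11],[31,0]]
[[23,17],[26,11],[31,0]]
[[12,10],[21,0],[23,17],[26,11],[31,0]]
[[12,10],[21,0],[23,17],[26,11],[31,0]]
[[12,10],[21,0],[23,17],[26,11],[31,0],[36,9],[40,0]]
[[12,10],[21,0],[23,17],[26,11],[31,0],[36,9],[40,7],[42,0]]
[[12,10],[21,0],[23,17],[26,11],[31,0],[33,15],[38,9],[40,7],[42,0]]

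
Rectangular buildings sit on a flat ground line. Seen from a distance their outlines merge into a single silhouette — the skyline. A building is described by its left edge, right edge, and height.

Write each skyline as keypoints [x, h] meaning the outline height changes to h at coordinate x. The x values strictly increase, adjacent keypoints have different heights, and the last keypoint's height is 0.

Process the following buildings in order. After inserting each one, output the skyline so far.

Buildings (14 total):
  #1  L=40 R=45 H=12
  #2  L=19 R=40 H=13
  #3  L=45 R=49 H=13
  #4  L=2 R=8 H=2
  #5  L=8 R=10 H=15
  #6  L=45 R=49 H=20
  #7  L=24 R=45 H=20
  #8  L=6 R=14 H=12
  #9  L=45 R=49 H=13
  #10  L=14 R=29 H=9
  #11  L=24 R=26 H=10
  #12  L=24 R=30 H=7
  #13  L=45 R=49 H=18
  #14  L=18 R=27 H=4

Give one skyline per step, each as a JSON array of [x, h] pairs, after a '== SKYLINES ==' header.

== SKYLINES ==
[[40,12],[45,0]]
[[19,13],[40,12],[45,0]]
[[19,13],[40,12],[45,13],[49,0]]
[[2,2],[8,0],[19,13],[40,12],[45,13],[49,0]]
[[2,2],[8,15],[10,0],[19,13],[40,12],[45,13],[49,0]]
[[2,2],[8,15],[10,0],[19,13],[40,12],[45,20],[49,0]]
[[2,2],[8,15],[10,0],[19,13],[24,20],[49,0]]
[[2,2],[6,12],[8,15],[10,12],[14,0],[19,13],[24,20],[49,0]]
[[2,2],[6,12],[8,15],[10,12],[14,0],[19,13],[24,20],[49,0]]
[[2,2],[6,12],[8,15],[10,12],[14,9],[19,13],[24,20],[49,0]]
[[2,2],[6,12],[8,15],[10,12],[14,9],[19,13],[24,20],[49,0]]
[[2,2],[6,12],[8,15],[10,12],[14,9],[19,13],[24,20],[49,0]]
[[2,2],[6,12],[8,15],[10,12],[14,9],[19,13],[24,20],[49,0]]
[[2,2],[6,12],[8,15],[10,12],[14,9],[19,13],[24,20],[49,0]]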